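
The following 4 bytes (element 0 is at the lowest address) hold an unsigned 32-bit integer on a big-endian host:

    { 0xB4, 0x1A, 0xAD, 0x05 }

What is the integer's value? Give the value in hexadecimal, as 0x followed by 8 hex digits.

Big-endian stores the most-significant byte at the lowest address.
The bytes are already most-significant first: 0xB41AAD05.

0xB41AAD05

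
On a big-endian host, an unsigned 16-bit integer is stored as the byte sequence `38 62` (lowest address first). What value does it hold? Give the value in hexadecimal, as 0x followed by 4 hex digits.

In big-endian order the high byte comes first in memory.
The bytes are already most-significant first: 0x3862.

0x3862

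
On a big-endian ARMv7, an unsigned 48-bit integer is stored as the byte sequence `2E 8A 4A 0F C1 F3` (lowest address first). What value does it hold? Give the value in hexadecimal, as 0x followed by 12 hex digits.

In big-endian order the high byte comes first in memory.
The bytes are already most-significant first: 0x2E8A4A0FC1F3.

0x2E8A4A0FC1F3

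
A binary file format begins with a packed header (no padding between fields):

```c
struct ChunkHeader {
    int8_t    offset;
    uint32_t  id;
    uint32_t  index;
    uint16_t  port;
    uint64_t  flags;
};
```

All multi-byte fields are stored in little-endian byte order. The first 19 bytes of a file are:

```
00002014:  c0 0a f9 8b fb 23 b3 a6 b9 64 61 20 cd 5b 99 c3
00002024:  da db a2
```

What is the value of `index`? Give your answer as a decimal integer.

`index` follows `offset` (1 B), `id` (4 B), so it starts at offset 1 + 4 = 5 and occupies 4 bytes.
Bytes at offsets 5..8: 23 B3 A6 B9.
In little-endian order the low byte comes first in memory.
Reassemble most-significant byte first: B9 A6 B3 23 → 0xB9A6B323.
0xB9A6B323 = 3114709795.

3114709795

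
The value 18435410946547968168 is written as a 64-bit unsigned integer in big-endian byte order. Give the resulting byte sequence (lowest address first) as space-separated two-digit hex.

FF D7 BC 94 B5 56 E8 A8

18435410946547968168 in hexadecimal, padded to 64 bits, is 0xFFD7BC94B556E8A8.
Split into bytes (most-significant first): FF D7 BC 94 B5 56 E8 A8.
In big-endian order the high byte comes first in memory.
So the memory order matches the most-significant-first order: FF D7 BC 94 B5 56 E8 A8.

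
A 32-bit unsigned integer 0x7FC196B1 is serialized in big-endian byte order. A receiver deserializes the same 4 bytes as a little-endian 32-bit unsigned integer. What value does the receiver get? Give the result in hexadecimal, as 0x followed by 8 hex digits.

Stored big-endian, the bytes at ascending addresses are 7F C1 96 B1.
Read back as little-endian, the first byte is least significant, giving 0xB196C17F.

0xB196C17F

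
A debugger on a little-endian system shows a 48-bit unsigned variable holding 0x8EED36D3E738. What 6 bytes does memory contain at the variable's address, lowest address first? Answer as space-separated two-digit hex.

38 E7 D3 36 ED 8E

Split into bytes (most-significant first): 8E ED 36 D3 E7 38.
In little-endian order the low byte comes first in memory.
So at ascending addresses the bytes are 38 E7 D3 36 ED 8E.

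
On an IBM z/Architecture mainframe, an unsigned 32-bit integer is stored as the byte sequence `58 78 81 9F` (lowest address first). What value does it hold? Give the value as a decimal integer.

Big-endian stores the most-significant byte at the lowest address.
The bytes are already most-significant first: 0x5878819F.
0x5878819F = 1484292511.

1484292511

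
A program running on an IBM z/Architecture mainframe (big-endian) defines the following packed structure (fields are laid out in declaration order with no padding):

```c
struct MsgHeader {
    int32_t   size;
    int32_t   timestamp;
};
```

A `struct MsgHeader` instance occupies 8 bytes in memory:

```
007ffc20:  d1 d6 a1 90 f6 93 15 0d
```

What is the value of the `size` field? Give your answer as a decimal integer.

-774463088

`size` is the first field, at byte offset 0, occupying 4 bytes.
Bytes at offsets 0..3: D1 D6 A1 90.
Big-endian stores the most-significant byte at the lowest address.
The bytes are already most-significant first: 0xD1D6A190.
Top bit is set, so as a signed 32-bit value this is 0xD1D6A190 − 2^32 = -774463088.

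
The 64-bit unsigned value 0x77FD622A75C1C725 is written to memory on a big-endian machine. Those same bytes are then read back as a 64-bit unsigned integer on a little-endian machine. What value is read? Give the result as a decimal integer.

2722357208735219063

Stored big-endian, the bytes at ascending addresses are 77 FD 62 2A 75 C1 C7 25.
Read back as little-endian, the first byte is least significant, giving 0x25C7C1752A62FD77.
0x25C7C1752A62FD77 = 2722357208735219063.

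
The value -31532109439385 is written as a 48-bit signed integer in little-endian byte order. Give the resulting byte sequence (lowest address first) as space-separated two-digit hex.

67 5E D1 5B 52 E3

Two's complement of -31532109439385 in 48 bits: 31532109439385 = 0x1CADA42EA199; invert → 0xE3525BD15E66; add 1 → 0xE3525BD15E67.
Split into bytes (most-significant first): E3 52 5B D1 5E 67.
In little-endian order the low byte comes first in memory.
So at ascending addresses the bytes are 67 5E D1 5B 52 E3.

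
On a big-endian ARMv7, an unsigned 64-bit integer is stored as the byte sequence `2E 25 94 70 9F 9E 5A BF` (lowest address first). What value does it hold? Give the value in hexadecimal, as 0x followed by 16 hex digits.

Big-endian stores the most-significant byte at the lowest address.
The bytes are already most-significant first: 0x2E2594709F9E5ABF.

0x2E2594709F9E5ABF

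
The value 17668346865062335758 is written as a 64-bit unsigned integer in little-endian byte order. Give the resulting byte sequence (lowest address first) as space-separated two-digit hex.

0E 55 6D E4 DC 93 32 F5

17668346865062335758 in hexadecimal, padded to 64 bits, is 0xF53293DCE46D550E.
Split into bytes (most-significant first): F5 32 93 DC E4 6D 55 0E.
Little-endian: lowest address holds the least-significant byte.
So at ascending addresses the bytes are 0E 55 6D E4 DC 93 32 F5.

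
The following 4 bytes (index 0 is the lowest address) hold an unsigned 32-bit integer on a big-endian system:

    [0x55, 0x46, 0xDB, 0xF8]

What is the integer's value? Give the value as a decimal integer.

1430707192

In big-endian order the high byte comes first in memory.
The bytes are already most-significant first: 0x5546DBF8.
0x5546DBF8 = 1430707192.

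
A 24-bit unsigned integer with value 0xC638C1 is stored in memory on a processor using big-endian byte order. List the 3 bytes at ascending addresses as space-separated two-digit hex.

C6 38 C1

Split into bytes (most-significant first): C6 38 C1.
Big-endian: lowest address holds the most-significant byte.
So the memory order matches the most-significant-first order: C6 38 C1.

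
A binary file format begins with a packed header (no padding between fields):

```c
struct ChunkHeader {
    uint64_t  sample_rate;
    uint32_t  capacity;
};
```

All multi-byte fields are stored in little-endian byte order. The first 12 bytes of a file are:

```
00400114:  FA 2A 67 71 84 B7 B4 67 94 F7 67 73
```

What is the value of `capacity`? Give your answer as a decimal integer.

`capacity` follows `sample_rate` (8 bytes), so it starts at byte offset 8 and occupies 4 bytes.
Bytes at offsets 8..11: 94 F7 67 73.
Little-endian: lowest address holds the least-significant byte.
Reassemble most-significant byte first: 73 67 F7 94 → 0x7367F794.
0x7367F794 = 1936193428.

1936193428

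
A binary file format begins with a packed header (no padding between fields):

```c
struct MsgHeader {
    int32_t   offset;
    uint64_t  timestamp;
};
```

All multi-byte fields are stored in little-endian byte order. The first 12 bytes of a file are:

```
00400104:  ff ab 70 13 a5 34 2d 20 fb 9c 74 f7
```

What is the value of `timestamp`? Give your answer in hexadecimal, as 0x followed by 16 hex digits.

`timestamp` follows `offset` (4 bytes), so it starts at byte offset 4 and occupies 8 bytes.
Bytes at offsets 4..11: A5 34 2D 20 FB 9C 74 F7.
In little-endian order the low byte comes first in memory.
Reassemble most-significant byte first: F7 74 9C FB 20 2D 34 A5 → 0xF7749CFB202D34A5.

0xF7749CFB202D34A5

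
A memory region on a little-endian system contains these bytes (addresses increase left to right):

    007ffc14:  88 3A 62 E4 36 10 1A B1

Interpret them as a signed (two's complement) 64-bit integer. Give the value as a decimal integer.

Little-endian stores the least-significant byte at the lowest address.
Reassemble most-significant byte first: B1 1A 10 36 E4 62 3A 88 → 0xB11A1036E4623A88.
Top bit is set, so as a signed 64-bit value this is 0xB11A1036E4623A88 − 2^64 = -5685213751655908728.

-5685213751655908728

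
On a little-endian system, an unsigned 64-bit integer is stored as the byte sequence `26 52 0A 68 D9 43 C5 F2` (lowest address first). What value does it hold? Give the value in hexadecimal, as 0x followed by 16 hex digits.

0xF2C543D9680A5226

Little-endian: lowest address holds the least-significant byte.
Reassemble most-significant byte first: F2 C5 43 D9 68 0A 52 26 → 0xF2C543D9680A5226.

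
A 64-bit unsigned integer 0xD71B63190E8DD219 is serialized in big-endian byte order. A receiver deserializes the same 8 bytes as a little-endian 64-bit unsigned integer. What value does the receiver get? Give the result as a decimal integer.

Stored big-endian, the bytes at ascending addresses are D7 1B 63 19 0E 8D D2 19.
Read back as little-endian, the first byte is least significant, giving 0x19D28D0E19631BD7.
0x19D28D0E19631BD7 = 1860704687752420311.

1860704687752420311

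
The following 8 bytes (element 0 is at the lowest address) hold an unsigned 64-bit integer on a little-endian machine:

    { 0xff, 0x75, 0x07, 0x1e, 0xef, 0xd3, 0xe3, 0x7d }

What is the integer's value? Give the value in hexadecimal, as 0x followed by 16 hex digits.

Little-endian stores the least-significant byte at the lowest address.
Reassemble most-significant byte first: 7D E3 D3 EF 1E 07 75 FF → 0x7DE3D3EF1E0775FF.

0x7DE3D3EF1E0775FF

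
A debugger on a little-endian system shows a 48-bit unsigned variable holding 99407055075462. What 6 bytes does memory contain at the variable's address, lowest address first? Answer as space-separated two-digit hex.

86 B8 34 02 69 5A

99407055075462 in hexadecimal, padded to 48 bits, is 0x5A690234B886.
Split into bytes (most-significant first): 5A 69 02 34 B8 86.
In little-endian order the low byte comes first in memory.
So at ascending addresses the bytes are 86 B8 34 02 69 5A.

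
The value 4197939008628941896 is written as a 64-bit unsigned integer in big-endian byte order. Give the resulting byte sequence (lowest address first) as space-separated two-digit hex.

3A 42 13 49 66 15 64 48

4197939008628941896 in hexadecimal, padded to 64 bits, is 0x3A42134966156448.
Split into bytes (most-significant first): 3A 42 13 49 66 15 64 48.
Big-endian stores the most-significant byte at the lowest address.
So the memory order matches the most-significant-first order: 3A 42 13 49 66 15 64 48.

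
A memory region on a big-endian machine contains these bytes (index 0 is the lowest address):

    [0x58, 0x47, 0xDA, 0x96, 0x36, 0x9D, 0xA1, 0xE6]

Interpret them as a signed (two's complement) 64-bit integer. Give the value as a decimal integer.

Big-endian stores the most-significant byte at the lowest address.
The bytes are already most-significant first: 0x5847DA96369DA1E6.
0x5847DA96369DA1E6 = 6361293337380364774.

6361293337380364774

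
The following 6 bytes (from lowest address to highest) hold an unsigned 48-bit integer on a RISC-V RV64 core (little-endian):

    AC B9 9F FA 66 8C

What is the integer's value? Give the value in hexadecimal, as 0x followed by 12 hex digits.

In little-endian order the low byte comes first in memory.
Reassemble most-significant byte first: 8C 66 FA 9F B9 AC → 0x8C66FA9FB9AC.

0x8C66FA9FB9AC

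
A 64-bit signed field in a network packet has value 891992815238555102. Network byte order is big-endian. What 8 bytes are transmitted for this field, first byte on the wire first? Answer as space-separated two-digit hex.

0C 60 FE BD 4E 7E A5 DE

891992815238555102 in hexadecimal, padded to 64 bits, is 0x0C60FEBD4E7EA5DE.
Split into bytes (most-significant first): 0C 60 FE BD 4E 7E A5 DE.
Big-endian: lowest address holds the most-significant byte.
So the memory order matches the most-significant-first order: 0C 60 FE BD 4E 7E A5 DE.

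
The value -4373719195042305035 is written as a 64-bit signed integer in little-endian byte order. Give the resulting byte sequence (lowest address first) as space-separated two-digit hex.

F5 2B 32 A8 90 6D 4D C3

Two's complement of -4373719195042305035 in 64 bits: 4373719195042305035 = 0x3CB2926F57CDD40B; invert → 0xC34D6D90A8322BF4; add 1 → 0xC34D6D90A8322BF5.
Split into bytes (most-significant first): C3 4D 6D 90 A8 32 2B F5.
In little-endian order the low byte comes first in memory.
So at ascending addresses the bytes are F5 2B 32 A8 90 6D 4D C3.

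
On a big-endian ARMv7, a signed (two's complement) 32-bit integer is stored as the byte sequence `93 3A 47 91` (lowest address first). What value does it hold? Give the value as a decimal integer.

-1824897135

In big-endian order the high byte comes first in memory.
The bytes are already most-significant first: 0x933A4791.
Top bit is set, so as a signed 32-bit value this is 0x933A4791 − 2^32 = -1824897135.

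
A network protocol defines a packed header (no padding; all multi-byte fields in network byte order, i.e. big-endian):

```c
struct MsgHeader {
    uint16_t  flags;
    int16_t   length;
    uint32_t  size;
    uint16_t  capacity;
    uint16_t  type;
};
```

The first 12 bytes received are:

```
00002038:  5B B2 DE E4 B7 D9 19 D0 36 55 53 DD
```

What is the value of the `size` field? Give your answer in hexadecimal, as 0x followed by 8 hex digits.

`size` follows `flags` (2 B), `length` (2 B), so it starts at offset 2 + 2 = 4 and occupies 4 bytes.
Bytes at offsets 4..7: B7 D9 19 D0.
In big-endian order the high byte comes first in memory.
The bytes are already most-significant first: 0xB7D919D0.

0xB7D919D0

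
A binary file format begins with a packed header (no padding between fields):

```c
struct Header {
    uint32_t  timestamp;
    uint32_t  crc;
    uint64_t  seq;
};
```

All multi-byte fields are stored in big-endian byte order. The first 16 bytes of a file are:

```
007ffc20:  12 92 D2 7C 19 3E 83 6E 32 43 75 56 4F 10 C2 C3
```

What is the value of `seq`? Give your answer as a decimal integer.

3621867538890146499

`seq` follows `timestamp` (4 B), `crc` (4 B), so it starts at offset 4 + 4 = 8 and occupies 8 bytes.
Bytes at offsets 8..15: 32 43 75 56 4F 10 C2 C3.
Big-endian stores the most-significant byte at the lowest address.
The bytes are already most-significant first: 0x324375564F10C2C3.
0x324375564F10C2C3 = 3621867538890146499.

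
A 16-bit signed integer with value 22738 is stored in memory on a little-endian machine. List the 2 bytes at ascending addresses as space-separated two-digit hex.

D2 58

22738 in hexadecimal, padded to 16 bits, is 0x58D2.
Split into bytes (most-significant first): 58 D2.
Little-endian: lowest address holds the least-significant byte.
So at ascending addresses the bytes are D2 58.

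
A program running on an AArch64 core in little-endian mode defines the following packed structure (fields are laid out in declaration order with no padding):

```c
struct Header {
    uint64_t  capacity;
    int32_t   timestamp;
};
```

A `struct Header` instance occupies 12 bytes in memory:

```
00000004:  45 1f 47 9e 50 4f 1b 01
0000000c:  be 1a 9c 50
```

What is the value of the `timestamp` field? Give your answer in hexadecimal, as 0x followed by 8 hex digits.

`timestamp` follows `capacity` (8 bytes), so it starts at byte offset 8 and occupies 4 bytes.
Bytes at offsets 8..11: BE 1A 9C 50.
Little-endian stores the least-significant byte at the lowest address.
Reassemble most-significant byte first: 50 9C 1A BE → 0x509C1ABE.

0x509C1ABE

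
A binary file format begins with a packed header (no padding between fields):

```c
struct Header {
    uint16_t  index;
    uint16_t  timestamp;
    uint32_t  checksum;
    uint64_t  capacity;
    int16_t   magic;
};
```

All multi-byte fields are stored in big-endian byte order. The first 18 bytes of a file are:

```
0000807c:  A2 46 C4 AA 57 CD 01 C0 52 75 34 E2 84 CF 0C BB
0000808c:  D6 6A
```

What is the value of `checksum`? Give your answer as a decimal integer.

`checksum` follows `index` (2 B), `timestamp` (2 B), so it starts at offset 2 + 2 = 4 and occupies 4 bytes.
Bytes at offsets 4..7: 57 CD 01 C0.
Big-endian: lowest address holds the most-significant byte.
The bytes are already most-significant first: 0x57CD01C0.
0x57CD01C0 = 1473053120.

1473053120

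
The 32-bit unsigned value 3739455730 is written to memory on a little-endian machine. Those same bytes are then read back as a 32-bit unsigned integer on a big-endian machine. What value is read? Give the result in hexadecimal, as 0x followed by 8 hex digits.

0xF290E3DE

3739455730 in 32-bit hexadecimal is 0xDEE390F2.
Stored little-endian, the bytes at ascending addresses are F2 90 E3 DE.
Read back as big-endian, the last byte is least significant, giving 0xF290E3DE.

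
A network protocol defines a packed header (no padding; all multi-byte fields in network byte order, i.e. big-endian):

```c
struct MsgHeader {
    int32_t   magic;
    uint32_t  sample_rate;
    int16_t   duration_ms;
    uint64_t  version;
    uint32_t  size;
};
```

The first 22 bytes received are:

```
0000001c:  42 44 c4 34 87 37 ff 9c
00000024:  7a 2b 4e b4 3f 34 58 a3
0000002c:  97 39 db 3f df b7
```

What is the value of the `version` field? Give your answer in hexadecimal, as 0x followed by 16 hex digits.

`version` follows `magic` (4 B), `sample_rate` (4 B), `duration_ms` (2 B), so it starts at offset 4 + 4 + 2 = 10 and occupies 8 bytes.
Bytes at offsets 10..17: 4E B4 3F 34 58 A3 97 39.
In big-endian order the high byte comes first in memory.
The bytes are already most-significant first: 0x4EB43F3458A39739.

0x4EB43F3458A39739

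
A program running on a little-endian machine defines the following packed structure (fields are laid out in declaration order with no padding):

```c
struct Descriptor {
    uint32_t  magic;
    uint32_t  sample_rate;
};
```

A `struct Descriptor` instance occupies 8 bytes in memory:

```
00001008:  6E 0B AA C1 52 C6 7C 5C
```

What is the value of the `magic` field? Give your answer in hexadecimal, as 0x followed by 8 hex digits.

`magic` is the first field, at byte offset 0, occupying 4 bytes.
Bytes at offsets 0..3: 6E 0B AA C1.
Little-endian: lowest address holds the least-significant byte.
Reassemble most-significant byte first: C1 AA 0B 6E → 0xC1AA0B6E.

0xC1AA0B6E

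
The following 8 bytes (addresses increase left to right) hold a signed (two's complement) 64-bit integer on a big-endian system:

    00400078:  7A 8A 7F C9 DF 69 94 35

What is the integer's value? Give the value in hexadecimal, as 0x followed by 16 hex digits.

0x7A8A7FC9DF699435

Big-endian stores the most-significant byte at the lowest address.
The bytes are already most-significant first: 0x7A8A7FC9DF699435.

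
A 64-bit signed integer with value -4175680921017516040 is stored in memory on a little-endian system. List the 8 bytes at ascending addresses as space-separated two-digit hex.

Two's complement of -4175680921017516040 in 64 bits: 4175680921017516040 = 0x39F2FFAC88A00008; invert → 0xC60D0053775FFFF7; add 1 → 0xC60D0053775FFFF8.
Split into bytes (most-significant first): C6 0D 00 53 77 5F FF F8.
In little-endian order the low byte comes first in memory.
So at ascending addresses the bytes are F8 FF 5F 77 53 00 0D C6.

F8 FF 5F 77 53 00 0D C6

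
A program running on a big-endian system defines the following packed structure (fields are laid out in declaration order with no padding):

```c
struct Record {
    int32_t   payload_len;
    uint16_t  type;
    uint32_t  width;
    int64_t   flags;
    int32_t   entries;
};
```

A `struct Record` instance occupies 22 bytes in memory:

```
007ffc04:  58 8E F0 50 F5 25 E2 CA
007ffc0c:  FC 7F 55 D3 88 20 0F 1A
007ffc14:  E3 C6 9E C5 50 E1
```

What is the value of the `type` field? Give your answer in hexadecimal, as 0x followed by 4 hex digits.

`type` follows `payload_len` (4 bytes), so it starts at byte offset 4 and occupies 2 bytes.
Bytes at offsets 4..5: F5 25.
Big-endian: lowest address holds the most-significant byte.
The bytes are already most-significant first: 0xF525.

0xF525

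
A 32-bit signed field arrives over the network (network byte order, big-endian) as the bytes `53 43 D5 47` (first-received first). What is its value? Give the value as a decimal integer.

In big-endian order the high byte comes first in memory.
The bytes are already most-significant first: 0x5343D547.
0x5343D547 = 1396954439.

1396954439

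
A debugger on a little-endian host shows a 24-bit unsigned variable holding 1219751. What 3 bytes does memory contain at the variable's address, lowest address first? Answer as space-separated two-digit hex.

1219751 in hexadecimal, padded to 24 bits, is 0x129CA7.
Split into bytes (most-significant first): 12 9C A7.
Little-endian stores the least-significant byte at the lowest address.
So at ascending addresses the bytes are A7 9C 12.

A7 9C 12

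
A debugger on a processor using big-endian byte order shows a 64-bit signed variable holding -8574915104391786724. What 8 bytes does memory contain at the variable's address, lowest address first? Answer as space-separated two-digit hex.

88 FF C8 24 F7 98 8F 1C

Two's complement of -8574915104391786724 in 64 bits: 8574915104391786724 = 0x770037DB086770E4; invert → 0x88FFC824F7988F1B; add 1 → 0x88FFC824F7988F1C.
Split into bytes (most-significant first): 88 FF C8 24 F7 98 8F 1C.
In big-endian order the high byte comes first in memory.
So the memory order matches the most-significant-first order: 88 FF C8 24 F7 98 8F 1C.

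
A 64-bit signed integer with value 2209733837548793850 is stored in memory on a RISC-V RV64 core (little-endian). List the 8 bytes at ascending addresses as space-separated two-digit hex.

FA AF 41 B3 37 8D AA 1E

2209733837548793850 in hexadecimal, padded to 64 bits, is 0x1EAA8D37B341AFFA.
Split into bytes (most-significant first): 1E AA 8D 37 B3 41 AF FA.
In little-endian order the low byte comes first in memory.
So at ascending addresses the bytes are FA AF 41 B3 37 8D AA 1E.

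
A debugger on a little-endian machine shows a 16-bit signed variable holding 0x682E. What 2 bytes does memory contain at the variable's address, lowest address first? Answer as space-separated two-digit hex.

Split into bytes (most-significant first): 68 2E.
In little-endian order the low byte comes first in memory.
So at ascending addresses the bytes are 2E 68.

2E 68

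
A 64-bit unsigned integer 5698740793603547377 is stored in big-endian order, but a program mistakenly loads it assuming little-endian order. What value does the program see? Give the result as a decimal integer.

17393118354209641807

5698740793603547377 in 64-bit hexadecimal is 0x4F15FE8EFDC460F1.
Stored big-endian, the bytes at ascending addresses are 4F 15 FE 8E FD C4 60 F1.
Read back as little-endian, the first byte is least significant, giving 0xF160C4FD8EFE154F.
0xF160C4FD8EFE154F = 17393118354209641807.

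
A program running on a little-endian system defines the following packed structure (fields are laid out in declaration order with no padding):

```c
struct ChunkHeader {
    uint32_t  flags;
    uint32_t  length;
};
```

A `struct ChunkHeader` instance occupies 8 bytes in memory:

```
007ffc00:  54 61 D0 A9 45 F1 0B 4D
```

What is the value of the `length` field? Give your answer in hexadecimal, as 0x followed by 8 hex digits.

`length` follows `flags` (4 bytes), so it starts at byte offset 4 and occupies 4 bytes.
Bytes at offsets 4..7: 45 F1 0B 4D.
In little-endian order the low byte comes first in memory.
Reassemble most-significant byte first: 4D 0B F1 45 → 0x4D0BF145.

0x4D0BF145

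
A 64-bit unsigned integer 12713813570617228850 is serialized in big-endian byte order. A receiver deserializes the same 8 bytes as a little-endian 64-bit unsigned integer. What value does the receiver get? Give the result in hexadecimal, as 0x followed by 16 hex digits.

0x323E2EF1148A70B0

12713813570617228850 in 64-bit hexadecimal is 0xB0708A14F12E3E32.
Stored big-endian, the bytes at ascending addresses are B0 70 8A 14 F1 2E 3E 32.
Read back as little-endian, the first byte is least significant, giving 0x323E2EF1148A70B0.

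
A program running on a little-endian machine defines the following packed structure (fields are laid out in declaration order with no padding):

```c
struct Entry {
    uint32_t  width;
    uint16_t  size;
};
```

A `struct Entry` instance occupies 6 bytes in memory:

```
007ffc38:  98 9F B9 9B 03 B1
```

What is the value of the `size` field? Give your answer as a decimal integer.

45315

`size` follows `width` (4 bytes), so it starts at byte offset 4 and occupies 2 bytes.
Bytes at offsets 4..5: 03 B1.
Little-endian: lowest address holds the least-significant byte.
Reassemble most-significant byte first: B1 03 → 0xB103.
0xB103 = 45315.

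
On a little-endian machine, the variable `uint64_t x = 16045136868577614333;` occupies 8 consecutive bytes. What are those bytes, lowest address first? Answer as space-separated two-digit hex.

16045136868577614333 in hexadecimal, padded to 64 bits, is 0xDEABC6F8A01799FD.
Split into bytes (most-significant first): DE AB C6 F8 A0 17 99 FD.
Little-endian: lowest address holds the least-significant byte.
So at ascending addresses the bytes are FD 99 17 A0 F8 C6 AB DE.

FD 99 17 A0 F8 C6 AB DE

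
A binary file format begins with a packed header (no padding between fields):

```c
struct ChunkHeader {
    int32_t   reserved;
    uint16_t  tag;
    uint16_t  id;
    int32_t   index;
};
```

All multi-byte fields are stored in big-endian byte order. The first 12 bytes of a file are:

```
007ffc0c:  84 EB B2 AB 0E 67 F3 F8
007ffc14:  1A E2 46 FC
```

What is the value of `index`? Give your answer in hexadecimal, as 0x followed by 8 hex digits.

0x1AE246FC

`index` follows `reserved` (4 B), `tag` (2 B), `id` (2 B), so it starts at offset 4 + 2 + 2 = 8 and occupies 4 bytes.
Bytes at offsets 8..11: 1A E2 46 FC.
Big-endian: lowest address holds the most-significant byte.
The bytes are already most-significant first: 0x1AE246FC.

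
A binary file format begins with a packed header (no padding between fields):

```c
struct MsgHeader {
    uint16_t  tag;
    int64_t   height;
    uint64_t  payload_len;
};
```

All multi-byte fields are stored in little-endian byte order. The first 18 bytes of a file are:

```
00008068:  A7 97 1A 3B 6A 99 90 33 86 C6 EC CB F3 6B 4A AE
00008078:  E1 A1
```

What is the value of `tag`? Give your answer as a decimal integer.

`tag` is the first field, at byte offset 0, occupying 2 bytes.
Bytes at offsets 0..1: A7 97.
Little-endian: lowest address holds the least-significant byte.
Reassemble most-significant byte first: 97 A7 → 0x97A7.
0x97A7 = 38823.

38823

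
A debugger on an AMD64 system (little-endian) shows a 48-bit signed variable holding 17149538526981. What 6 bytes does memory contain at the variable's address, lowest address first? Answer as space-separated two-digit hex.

17149538526981 in hexadecimal, padded to 48 bits, is 0x0F98F026E705.
Split into bytes (most-significant first): 0F 98 F0 26 E7 05.
In little-endian order the low byte comes first in memory.
So at ascending addresses the bytes are 05 E7 26 F0 98 0F.

05 E7 26 F0 98 0F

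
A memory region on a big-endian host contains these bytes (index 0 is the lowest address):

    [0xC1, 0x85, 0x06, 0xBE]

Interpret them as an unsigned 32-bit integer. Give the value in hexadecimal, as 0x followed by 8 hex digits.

0xC18506BE

In big-endian order the high byte comes first in memory.
The bytes are already most-significant first: 0xC18506BE.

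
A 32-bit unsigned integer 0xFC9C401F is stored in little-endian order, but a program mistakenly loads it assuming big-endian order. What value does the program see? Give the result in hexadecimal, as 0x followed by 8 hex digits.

0x1F409CFC

Stored little-endian, the bytes at ascending addresses are 1F 40 9C FC.
Read back as big-endian, the last byte is least significant, giving 0x1F409CFC.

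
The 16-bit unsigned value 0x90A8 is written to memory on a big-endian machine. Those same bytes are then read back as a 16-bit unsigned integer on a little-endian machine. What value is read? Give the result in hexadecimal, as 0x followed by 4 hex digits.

Stored big-endian, the bytes at ascending addresses are 90 A8.
Read back as little-endian, the first byte is least significant, giving 0xA890.

0xA890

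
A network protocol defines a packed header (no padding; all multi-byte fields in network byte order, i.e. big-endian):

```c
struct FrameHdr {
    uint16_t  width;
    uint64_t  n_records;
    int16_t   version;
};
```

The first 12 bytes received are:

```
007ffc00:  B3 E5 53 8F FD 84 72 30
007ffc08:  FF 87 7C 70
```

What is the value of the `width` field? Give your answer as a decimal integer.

46053

`width` is the first field, at byte offset 0, occupying 2 bytes.
Bytes at offsets 0..1: B3 E5.
In big-endian order the high byte comes first in memory.
The bytes are already most-significant first: 0xB3E5.
0xB3E5 = 46053.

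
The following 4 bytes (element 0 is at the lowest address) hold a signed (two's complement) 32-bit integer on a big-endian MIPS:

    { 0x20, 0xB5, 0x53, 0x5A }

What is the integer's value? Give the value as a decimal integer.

548754266

In big-endian order the high byte comes first in memory.
The bytes are already most-significant first: 0x20B5535A.
0x20B5535A = 548754266.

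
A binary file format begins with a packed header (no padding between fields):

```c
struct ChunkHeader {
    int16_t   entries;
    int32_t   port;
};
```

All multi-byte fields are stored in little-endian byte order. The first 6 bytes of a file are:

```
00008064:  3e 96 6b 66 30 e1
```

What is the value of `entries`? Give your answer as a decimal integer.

`entries` is the first field, at byte offset 0, occupying 2 bytes.
Bytes at offsets 0..1: 3E 96.
In little-endian order the low byte comes first in memory.
Reassemble most-significant byte first: 96 3E → 0x963E.
Top bit is set, so as a signed 16-bit value this is 0x963E − 2^16 = -27074.

-27074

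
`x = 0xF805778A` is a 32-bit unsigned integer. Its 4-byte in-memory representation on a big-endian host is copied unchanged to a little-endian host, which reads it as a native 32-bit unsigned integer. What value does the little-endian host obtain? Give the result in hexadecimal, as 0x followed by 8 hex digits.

Stored big-endian, the bytes at ascending addresses are F8 05 77 8A.
Read back as little-endian, the first byte is least significant, giving 0x8A7705F8.

0x8A7705F8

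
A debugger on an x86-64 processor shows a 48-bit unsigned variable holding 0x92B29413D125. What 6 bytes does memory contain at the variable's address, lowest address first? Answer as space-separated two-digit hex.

25 D1 13 94 B2 92

Split into bytes (most-significant first): 92 B2 94 13 D1 25.
In little-endian order the low byte comes first in memory.
So at ascending addresses the bytes are 25 D1 13 94 B2 92.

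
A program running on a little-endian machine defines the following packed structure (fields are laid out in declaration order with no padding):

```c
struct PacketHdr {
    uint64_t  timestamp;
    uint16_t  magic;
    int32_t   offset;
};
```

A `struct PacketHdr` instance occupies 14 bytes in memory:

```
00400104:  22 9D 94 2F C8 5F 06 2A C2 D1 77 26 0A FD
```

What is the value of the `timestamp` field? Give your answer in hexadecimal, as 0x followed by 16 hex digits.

`timestamp` is the first field, at byte offset 0, occupying 8 bytes.
Bytes at offsets 0..7: 22 9D 94 2F C8 5F 06 2A.
In little-endian order the low byte comes first in memory.
Reassemble most-significant byte first: 2A 06 5F C8 2F 94 9D 22 → 0x2A065FC82F949D22.

0x2A065FC82F949D22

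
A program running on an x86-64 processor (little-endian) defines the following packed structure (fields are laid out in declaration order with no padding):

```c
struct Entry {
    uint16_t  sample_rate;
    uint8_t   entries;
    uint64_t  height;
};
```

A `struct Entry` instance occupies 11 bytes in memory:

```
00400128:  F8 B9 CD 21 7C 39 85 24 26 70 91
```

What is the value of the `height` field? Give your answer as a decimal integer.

`height` follows `sample_rate` (2 B), `entries` (1 B), so it starts at offset 2 + 1 = 3 and occupies 8 bytes.
Bytes at offsets 3..10: 21 7C 39 85 24 26 70 91.
Little-endian stores the least-significant byte at the lowest address.
Reassemble most-significant byte first: 91 70 26 24 85 39 7C 21 → 0x9170262485397C21.
0x9170262485397C21 = 10479918271186959393.

10479918271186959393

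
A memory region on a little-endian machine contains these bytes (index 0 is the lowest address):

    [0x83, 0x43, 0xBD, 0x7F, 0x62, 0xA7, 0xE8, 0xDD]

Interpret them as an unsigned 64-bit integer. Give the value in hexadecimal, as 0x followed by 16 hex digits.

Little-endian stores the least-significant byte at the lowest address.
Reassemble most-significant byte first: DD E8 A7 62 7F BD 43 83 → 0xDDE8A7627FBD4383.

0xDDE8A7627FBD4383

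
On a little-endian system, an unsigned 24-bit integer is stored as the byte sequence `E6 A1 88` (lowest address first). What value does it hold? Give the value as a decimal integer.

Little-endian stores the least-significant byte at the lowest address.
Reassemble most-significant byte first: 88 A1 E6 → 0x88A1E6.
0x88A1E6 = 8954342.

8954342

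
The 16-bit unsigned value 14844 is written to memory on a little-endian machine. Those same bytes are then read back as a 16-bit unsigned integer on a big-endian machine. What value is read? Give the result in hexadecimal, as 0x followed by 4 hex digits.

14844 in 16-bit hexadecimal is 0x39FC.
Stored little-endian, the bytes at ascending addresses are FC 39.
Read back as big-endian, the last byte is least significant, giving 0xFC39.

0xFC39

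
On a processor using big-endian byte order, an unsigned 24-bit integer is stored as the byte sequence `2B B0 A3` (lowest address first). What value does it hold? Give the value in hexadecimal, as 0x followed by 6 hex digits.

Big-endian stores the most-significant byte at the lowest address.
The bytes are already most-significant first: 0x2BB0A3.

0x2BB0A3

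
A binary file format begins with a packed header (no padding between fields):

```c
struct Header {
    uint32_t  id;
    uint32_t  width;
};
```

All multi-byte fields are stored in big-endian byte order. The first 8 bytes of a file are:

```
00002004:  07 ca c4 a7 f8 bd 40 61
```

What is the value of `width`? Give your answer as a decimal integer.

`width` follows `id` (4 bytes), so it starts at byte offset 4 and occupies 4 bytes.
Bytes at offsets 4..7: F8 BD 40 61.
In big-endian order the high byte comes first in memory.
The bytes are already most-significant first: 0xF8BD4061.
0xF8BD4061 = 4173152353.

4173152353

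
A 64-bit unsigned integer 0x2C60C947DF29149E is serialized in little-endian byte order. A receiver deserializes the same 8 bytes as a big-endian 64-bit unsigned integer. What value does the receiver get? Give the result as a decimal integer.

11390775396485652524

Stored little-endian, the bytes at ascending addresses are 9E 14 29 DF 47 C9 60 2C.
Read back as big-endian, the last byte is least significant, giving 0x9E1429DF47C9602C.
0x9E1429DF47C9602C = 11390775396485652524.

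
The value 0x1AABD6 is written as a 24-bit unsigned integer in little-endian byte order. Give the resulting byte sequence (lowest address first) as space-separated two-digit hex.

D6 AB 1A

Split into bytes (most-significant first): 1A AB D6.
Little-endian stores the least-significant byte at the lowest address.
So at ascending addresses the bytes are D6 AB 1A.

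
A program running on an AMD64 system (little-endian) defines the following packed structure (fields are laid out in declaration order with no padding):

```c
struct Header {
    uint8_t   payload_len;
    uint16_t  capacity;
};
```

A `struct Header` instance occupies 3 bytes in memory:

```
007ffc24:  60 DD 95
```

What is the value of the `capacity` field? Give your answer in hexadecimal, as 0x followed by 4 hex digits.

`capacity` follows `payload_len` (1 byte), so it starts at byte offset 1 and occupies 2 bytes.
Bytes at offsets 1..2: DD 95.
Little-endian stores the least-significant byte at the lowest address.
Reassemble most-significant byte first: 95 DD → 0x95DD.

0x95DD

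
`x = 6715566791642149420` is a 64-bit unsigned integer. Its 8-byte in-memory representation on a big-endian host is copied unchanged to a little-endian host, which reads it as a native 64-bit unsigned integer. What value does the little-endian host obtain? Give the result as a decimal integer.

3202690014139658845

6715566791642149420 in 64-bit hexadecimal is 0x5D327C6A993D722C.
Stored big-endian, the bytes at ascending addresses are 5D 32 7C 6A 99 3D 72 2C.
Read back as little-endian, the first byte is least significant, giving 0x2C723D996A7C325D.
0x2C723D996A7C325D = 3202690014139658845.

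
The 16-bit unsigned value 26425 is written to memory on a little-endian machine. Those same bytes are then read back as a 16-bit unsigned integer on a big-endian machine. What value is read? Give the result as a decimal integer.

14695

26425 in 16-bit hexadecimal is 0x6739.
Stored little-endian, the bytes at ascending addresses are 39 67.
Read back as big-endian, the last byte is least significant, giving 0x3967.
0x3967 = 14695.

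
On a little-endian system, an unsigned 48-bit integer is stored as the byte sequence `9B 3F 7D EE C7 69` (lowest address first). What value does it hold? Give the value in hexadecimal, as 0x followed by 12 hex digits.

0x69C7EE7D3F9B

In little-endian order the low byte comes first in memory.
Reassemble most-significant byte first: 69 C7 EE 7D 3F 9B → 0x69C7EE7D3F9B.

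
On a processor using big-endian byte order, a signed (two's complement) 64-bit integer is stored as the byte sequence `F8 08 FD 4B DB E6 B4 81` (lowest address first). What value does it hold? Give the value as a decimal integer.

-573930450236033919

Big-endian stores the most-significant byte at the lowest address.
The bytes are already most-significant first: 0xF808FD4BDBE6B481.
Top bit is set, so as a signed 64-bit value this is 0xF808FD4BDBE6B481 − 2^64 = -573930450236033919.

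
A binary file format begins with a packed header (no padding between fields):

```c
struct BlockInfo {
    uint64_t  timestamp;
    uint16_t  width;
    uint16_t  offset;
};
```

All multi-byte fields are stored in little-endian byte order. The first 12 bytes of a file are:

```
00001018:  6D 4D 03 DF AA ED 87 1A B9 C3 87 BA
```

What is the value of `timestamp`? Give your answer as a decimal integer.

`timestamp` is the first field, at byte offset 0, occupying 8 bytes.
Bytes at offsets 0..7: 6D 4D 03 DF AA ED 87 1A.
Little-endian: lowest address holds the least-significant byte.
Reassemble most-significant byte first: 1A 87 ED AA DF 03 4D 6D → 0x1A87EDAADF034D6D.
0x1A87EDAADF034D6D = 1911757884983823725.

1911757884983823725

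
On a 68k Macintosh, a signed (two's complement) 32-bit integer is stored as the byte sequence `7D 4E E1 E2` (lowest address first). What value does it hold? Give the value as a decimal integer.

2102321634

Big-endian stores the most-significant byte at the lowest address.
The bytes are already most-significant first: 0x7D4EE1E2.
0x7D4EE1E2 = 2102321634.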